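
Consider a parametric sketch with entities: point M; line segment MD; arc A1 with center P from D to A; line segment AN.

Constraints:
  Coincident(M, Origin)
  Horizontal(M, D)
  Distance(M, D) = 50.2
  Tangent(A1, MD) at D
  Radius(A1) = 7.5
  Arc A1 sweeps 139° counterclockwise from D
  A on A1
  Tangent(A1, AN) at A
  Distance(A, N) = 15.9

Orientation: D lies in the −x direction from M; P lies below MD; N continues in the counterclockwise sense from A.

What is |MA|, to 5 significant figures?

56.670

M is at the origin; M and D share the same y with |MD| = 50.2 and D on the −x side, so D = (-50.200, 0.0000). A1 meets MD tangentially, so PD is at right angles to MD, so P = D + (0, -7.5) = (-50.200, -7.5000). On A1, D sits at bearing 90° from P; a 139° counterclockwise sweep puts A at bearing 229°, so A = P + 7.5·(cos 229°, sin 229°) = (-55.120, -13.160). Then |MA| = |A − M| = 56.670.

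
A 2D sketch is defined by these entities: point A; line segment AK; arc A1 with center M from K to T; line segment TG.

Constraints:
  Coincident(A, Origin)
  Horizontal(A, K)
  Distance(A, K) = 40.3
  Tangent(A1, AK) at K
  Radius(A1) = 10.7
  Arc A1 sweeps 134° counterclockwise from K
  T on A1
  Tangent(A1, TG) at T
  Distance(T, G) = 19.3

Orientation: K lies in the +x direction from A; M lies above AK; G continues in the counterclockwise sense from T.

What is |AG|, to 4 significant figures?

47.13

A is at the origin; AK is horizontal with |AK| = 40.3 and K on the +x side, so K = (40.30, 0.000). The tangent condition forces MK to be normal to AK, so M = K + (0, 10.7) = (40.30, 10.70). On A1, K sits at bearing -90° from M; a 134° counterclockwise sweep puts T at bearing 44°, so T = M + 10.7·(cos 44°, sin 44°) = (48.00, 18.13). Since A1 is tangent to TG there, MT ⟂ TG, so TG runs along (−sin 44°, cos 44°); with |TG| = 19.3, G = (34.59, 32.02). Then |AG| = |G − A| = 47.13.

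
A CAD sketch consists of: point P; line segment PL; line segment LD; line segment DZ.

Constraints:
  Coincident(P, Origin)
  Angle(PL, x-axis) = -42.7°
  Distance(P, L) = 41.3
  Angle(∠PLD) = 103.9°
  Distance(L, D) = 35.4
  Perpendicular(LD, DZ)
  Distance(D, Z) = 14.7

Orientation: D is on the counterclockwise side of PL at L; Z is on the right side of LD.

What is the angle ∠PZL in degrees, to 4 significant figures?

27.85°

∠PLD = 103.9°, so LD runs at -42.7° + (180° − 103.9°) = 33.40° from the x-axis; with |LD| = 35.4, D = L + 35.4·(cos 33.40°, sin 33.40°) = (59.91, -8.521). The perpendicularity gives DZ at right angles to LD; with |DZ| = 14.7 on the right of LD, Z = D + 14.7·(0.5505, -0.8348) = (68.00, -20.79). Then cos ∠PZL = ZP·ZL / (|ZP||ZL|), giving 27.85°.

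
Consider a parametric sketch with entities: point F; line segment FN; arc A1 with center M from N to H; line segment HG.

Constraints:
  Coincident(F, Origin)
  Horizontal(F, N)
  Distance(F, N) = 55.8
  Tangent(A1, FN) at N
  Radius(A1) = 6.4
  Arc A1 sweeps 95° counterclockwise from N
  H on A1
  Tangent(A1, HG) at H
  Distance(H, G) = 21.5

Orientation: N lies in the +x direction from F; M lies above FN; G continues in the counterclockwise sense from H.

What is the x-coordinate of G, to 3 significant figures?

60.3

On A1, N sits at bearing -90° from M; a 95° counterclockwise sweep puts H at bearing 5°, so H = M + 6.4·(cos 5°, sin 5°) = (62.2, 6.96). Since A1 is tangent to HG there, MH ⟂ HG, so HG runs along (−sin 5°, cos 5°); with |HG| = 21.5, G = (60.3, 28.4). So G.x = 60.3.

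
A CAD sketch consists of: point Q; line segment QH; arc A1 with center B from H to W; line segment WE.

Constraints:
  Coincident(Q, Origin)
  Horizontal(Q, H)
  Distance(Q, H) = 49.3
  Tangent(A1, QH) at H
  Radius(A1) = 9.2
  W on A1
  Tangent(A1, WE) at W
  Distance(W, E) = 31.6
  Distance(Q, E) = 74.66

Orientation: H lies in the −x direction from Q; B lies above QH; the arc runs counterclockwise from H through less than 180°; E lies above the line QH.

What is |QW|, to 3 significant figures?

45.2

Checks: |BW| = 9.200 ✓; ∠(BW, WE) = 90.00° ✓; |WE| = 31.60 ✓; |QE| = 74.66 ✓.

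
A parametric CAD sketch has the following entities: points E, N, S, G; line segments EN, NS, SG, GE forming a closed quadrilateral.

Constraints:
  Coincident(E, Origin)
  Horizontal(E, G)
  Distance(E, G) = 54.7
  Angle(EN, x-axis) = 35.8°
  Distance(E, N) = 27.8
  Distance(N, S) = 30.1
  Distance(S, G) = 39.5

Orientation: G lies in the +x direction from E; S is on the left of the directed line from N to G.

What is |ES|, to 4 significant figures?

57.68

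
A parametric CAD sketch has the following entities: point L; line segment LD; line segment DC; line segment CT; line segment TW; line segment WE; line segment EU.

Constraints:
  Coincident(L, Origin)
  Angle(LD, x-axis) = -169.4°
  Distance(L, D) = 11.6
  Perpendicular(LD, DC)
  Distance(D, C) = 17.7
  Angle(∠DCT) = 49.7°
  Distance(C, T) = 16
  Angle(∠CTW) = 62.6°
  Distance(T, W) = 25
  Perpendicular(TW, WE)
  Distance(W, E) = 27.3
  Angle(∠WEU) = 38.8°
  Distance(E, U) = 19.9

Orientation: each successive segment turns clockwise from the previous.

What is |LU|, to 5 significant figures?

20.532

L is at the origin; LD runs at -169.4° with length 11.6, so D = (-11.402, -2.1338). The perpendicularity gives DC at right angles to LD, so DC runs at 100.60°; with |DC| = 17.7, C = (-14.658, 15.264). ∠DCT = 49.7° gives CT at -29.700° from the x-axis; with |CT| = 16.0, T = (-0.75988, 7.3368). ∠CTW = 62.6° gives TW at -147.10° from the x-axis; with |TW| = 25.0, W = (-21.750, -6.2426). The perpendicularity gives WE at right angles to TW, so WE runs at 122.90°; with |WE| = 27.3, E = (-36.579, 16.679). ∠WEU = 38.8° gives EU at -18.300° from the x-axis; with |EU| = 19.9, U = (-17.685, 10.431). Then |LU| = |U − L| = 20.532.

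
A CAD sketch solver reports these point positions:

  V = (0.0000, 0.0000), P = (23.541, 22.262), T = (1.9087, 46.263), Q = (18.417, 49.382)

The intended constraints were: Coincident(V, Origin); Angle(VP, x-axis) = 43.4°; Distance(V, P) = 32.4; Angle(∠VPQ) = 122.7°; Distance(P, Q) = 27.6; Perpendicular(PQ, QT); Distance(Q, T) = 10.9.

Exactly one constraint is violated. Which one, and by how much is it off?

Distance(Q, T) = 10.9 — off by 5.90.

V = (0.00, 0.00) ✓; VP at 43.40° ✓; |VP| = 32.40 ✓; ∠VPQ = 122.7° ✓; |PQ| = 27.60 ✓; ∠(PQ, QT) = 90.00° ✓; |QT| = 16.80 ✗.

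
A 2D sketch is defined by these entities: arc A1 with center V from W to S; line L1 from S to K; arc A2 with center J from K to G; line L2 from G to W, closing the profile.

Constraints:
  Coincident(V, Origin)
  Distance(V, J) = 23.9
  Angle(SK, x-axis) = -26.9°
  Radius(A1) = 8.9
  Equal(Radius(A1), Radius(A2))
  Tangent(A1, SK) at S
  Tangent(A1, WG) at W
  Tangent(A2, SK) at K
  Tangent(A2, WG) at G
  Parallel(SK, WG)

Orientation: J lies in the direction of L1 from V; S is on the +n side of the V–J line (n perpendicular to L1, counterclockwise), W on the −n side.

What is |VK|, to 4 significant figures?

25.50

The slot axis is L1's direction at -26.9°, so u = (cos -26.9°, sin -26.9°) = (0.8918, -0.4524) and n = (−sin -26.9°, cos -26.9°) = (0.4524, 0.8918). V is at the origin and J lies 23.9 along u from V, so J = 23.9·u = (21.31, -10.81). Tangency of A1 to both parallel lines with radius 8.9 puts S and W at V ± 8.9·n: S = (4.027, 7.937), W = (-4.027, -7.937). Equal radii place K and G the same way about J: K = J + 8.9·n = (25.34, -2.876), G = J − 8.9·n = (17.29, -18.75). Then |VK| = |K − V| = 25.50.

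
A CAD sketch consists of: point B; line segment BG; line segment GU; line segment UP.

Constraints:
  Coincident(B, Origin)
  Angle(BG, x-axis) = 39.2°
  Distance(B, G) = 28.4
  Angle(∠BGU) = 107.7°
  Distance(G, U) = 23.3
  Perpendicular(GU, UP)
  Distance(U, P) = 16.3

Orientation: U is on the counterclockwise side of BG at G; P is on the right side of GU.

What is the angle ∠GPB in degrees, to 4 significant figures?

18.65°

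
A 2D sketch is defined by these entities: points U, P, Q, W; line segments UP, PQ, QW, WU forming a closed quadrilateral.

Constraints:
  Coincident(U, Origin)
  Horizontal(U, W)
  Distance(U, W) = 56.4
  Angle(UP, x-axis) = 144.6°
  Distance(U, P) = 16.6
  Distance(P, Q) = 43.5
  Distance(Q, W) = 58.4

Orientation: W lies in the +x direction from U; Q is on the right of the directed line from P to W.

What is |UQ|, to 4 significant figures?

29.89

Checks: |PQ| = 43.50 ✓; |QW| = 58.40 ✓.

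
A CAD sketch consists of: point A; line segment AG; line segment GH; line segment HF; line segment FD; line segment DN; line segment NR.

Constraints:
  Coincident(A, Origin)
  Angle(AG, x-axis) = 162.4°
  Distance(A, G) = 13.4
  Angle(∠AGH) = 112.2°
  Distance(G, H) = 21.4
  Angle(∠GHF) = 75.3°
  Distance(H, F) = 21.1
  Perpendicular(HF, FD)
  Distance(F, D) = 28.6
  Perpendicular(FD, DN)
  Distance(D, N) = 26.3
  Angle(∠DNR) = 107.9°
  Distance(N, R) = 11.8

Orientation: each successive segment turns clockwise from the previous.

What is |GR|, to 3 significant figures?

14.6

A is at the origin; AG runs at 162.4° with length 13.4, so G = (-12.8, 4.05). ∠AGH = 112.2° gives GH at 94.6° from the x-axis; with |GH| = 21.4, H = (-14.5, 25.4). ∠GHF = 75.3° gives HF at -10.1° from the x-axis; with |HF| = 21.1, F = (6.28, 21.7). HF is perpendicular to FD, so FD runs at -100°; with |FD| = 28.6, D = (1.27, -6.47). The perpendicularity gives DN at right angles to FD, so DN runs at 170°; with |DN| = 26.3, N = (-24.6, -1.86). ∠DNR = 107.9° gives NR at 97.8° from the x-axis; with |NR| = 11.8, R = (-26.2, 9.83). Then |GR| = |R − G| = 14.6.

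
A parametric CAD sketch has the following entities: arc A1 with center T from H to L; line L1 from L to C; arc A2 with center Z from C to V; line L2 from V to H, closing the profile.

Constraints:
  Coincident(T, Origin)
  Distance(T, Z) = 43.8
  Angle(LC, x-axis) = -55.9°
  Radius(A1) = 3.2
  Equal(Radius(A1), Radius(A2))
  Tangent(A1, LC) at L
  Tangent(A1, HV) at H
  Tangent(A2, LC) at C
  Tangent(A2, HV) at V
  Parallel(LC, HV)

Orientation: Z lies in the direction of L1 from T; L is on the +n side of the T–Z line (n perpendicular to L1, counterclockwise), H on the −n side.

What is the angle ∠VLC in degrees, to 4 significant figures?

8.313°

The slot axis is L1's direction at -55.9°, so u = (cos -55.9°, sin -55.9°) = (0.5606, -0.8281) and n = (−sin -55.9°, cos -55.9°) = (0.8281, 0.5606). T is at the origin and Z lies 43.8 along u from T, so Z = 43.8·u = (24.56, -36.27). Tangency of A1 to both parallel lines with radius 3.2 puts L and H at T ± 3.2·n: L = (2.650, 1.794), H = (-2.650, -1.794). Equal radii place C and V the same way about Z: C = Z + 3.2·n = (27.21, -34.47), V = Z − 3.2·n = (21.91, -38.06). Then cos ∠VLC = LV·LC / (|LV||LC|), giving 8.313°.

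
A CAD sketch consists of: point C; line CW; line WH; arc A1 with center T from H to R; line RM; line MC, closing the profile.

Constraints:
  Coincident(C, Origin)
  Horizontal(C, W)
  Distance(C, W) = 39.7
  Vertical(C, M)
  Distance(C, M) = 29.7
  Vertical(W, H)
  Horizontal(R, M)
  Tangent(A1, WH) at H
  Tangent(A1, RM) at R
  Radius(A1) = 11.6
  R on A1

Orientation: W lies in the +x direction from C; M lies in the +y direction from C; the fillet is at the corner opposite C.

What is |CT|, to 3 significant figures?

33.4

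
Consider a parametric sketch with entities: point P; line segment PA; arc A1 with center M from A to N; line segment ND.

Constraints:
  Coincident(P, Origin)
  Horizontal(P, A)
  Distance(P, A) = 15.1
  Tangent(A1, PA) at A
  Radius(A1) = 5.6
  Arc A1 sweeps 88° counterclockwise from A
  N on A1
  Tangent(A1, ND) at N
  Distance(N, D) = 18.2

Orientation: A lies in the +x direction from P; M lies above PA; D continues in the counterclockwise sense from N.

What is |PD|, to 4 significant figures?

31.81

P is at the origin; PA is horizontal with |PA| = 15.1 and A on the +x side, so A = (15.10, 0.000). A1 meets PA tangentially, so MA is at right angles to PA, so M = A + (0, 5.6) = (15.10, 5.600). On A1, A sits at bearing -90° from M; an 88° counterclockwise sweep puts N at bearing -2°, so N = M + 5.6·(cos -2°, sin -2°) = (20.70, 5.405). A1 meets ND tangentially, so MN is at right angles to ND, so ND runs along (−sin -2°, cos -2°); with |ND| = 18.2, D = (21.33, 23.59). Then |PD| = |D − P| = 31.81.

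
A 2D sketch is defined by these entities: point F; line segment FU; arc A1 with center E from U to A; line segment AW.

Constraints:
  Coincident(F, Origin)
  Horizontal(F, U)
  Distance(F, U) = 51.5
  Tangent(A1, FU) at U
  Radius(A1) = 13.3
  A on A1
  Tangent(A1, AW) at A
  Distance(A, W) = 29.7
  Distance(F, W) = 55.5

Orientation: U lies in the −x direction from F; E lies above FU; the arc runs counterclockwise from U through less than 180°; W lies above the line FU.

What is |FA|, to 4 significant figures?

40.19

F is at the origin; FU is horizontal with |FU| = 51.5 and U on the −x side, so U = (-51.50, 0.000). The tangent condition forces EU to be normal to FU, so E = U + (0, 13.3) = (-51.50, 13.30). Since EA ⟂ AW (tangency), |EW| = √(13.3² + 29.7²) = 32.54 regardless of where A sits on A1. So W lies on both circle(F, 55.5) and circle(E, 32.54); the above-FU intersection is W = (-36.23, 42.04). A is the foot of the tangent from W: A = (-38.23, 12.41).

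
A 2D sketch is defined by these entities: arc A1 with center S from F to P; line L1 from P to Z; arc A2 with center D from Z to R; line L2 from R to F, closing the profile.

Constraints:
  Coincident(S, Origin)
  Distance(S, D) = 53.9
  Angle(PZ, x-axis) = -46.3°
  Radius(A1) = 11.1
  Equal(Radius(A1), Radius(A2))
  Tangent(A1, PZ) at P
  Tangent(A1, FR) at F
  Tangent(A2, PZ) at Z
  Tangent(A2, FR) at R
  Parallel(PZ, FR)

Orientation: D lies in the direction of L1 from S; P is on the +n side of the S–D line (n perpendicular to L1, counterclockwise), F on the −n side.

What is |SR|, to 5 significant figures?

55.031

The slot axis is L1's direction at -46.3°, so u = (cos -46.3°, sin -46.3°) = (0.69088, -0.72297) and n = (−sin -46.3°, cos -46.3°) = (0.72297, 0.69088). S is at the origin and D lies 53.9 along u from S, so D = 53.9·u = (37.239, -38.968). Tangency of A1 to both parallel lines with radius 11.1 puts P and F at S ± 11.1·n: P = (8.0249, 7.6688), F = (-8.0249, -7.6688). Equal radii place Z and R the same way about D: Z = D + 11.1·n = (45.263, -31.299), R = D − 11.1·n = (29.214, -46.637). Then |SR| = |R − S| = 55.031.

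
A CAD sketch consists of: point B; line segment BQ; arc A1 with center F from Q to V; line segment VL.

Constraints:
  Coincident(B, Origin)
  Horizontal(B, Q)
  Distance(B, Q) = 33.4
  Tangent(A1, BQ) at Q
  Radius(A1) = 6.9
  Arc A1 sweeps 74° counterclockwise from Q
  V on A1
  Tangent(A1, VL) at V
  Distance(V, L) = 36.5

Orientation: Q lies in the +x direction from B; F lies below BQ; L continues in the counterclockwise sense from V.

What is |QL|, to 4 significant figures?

43.42

B is at the origin; B and Q share the same y with |BQ| = 33.4 and Q on the +x side, so Q = (33.40, 0.000). The tangent condition forces FQ to be normal to BQ, so F = Q + (0, -6.9) = (33.40, -6.900). On A1, Q sits at bearing 90° from F; a 74° counterclockwise sweep puts V at bearing 164°, so V = F + 6.9·(cos 164°, sin 164°) = (26.77, -4.998). Since A1 is tangent to VL there, FV ⟂ VL, so VL runs along (−sin 164°, cos 164°); with |VL| = 36.5, L = (16.71, -40.08). Then |QL| = |L − Q| = 43.42.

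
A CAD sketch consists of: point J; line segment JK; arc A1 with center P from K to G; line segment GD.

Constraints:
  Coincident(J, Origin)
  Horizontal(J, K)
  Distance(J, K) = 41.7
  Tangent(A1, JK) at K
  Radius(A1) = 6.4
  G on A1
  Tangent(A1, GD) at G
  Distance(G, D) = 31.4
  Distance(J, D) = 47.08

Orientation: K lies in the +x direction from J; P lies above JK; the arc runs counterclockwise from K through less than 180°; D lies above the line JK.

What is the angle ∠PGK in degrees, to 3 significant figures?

28.6°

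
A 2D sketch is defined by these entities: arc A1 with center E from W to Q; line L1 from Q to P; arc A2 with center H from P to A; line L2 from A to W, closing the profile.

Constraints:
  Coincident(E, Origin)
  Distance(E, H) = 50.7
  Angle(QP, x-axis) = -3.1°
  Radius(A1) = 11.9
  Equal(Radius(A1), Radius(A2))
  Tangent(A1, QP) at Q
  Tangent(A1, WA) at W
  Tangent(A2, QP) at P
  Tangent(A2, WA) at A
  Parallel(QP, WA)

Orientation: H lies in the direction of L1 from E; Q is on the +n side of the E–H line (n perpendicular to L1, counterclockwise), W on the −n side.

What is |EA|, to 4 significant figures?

52.08

The slot axis is L1's direction at -3.1°, so u = (cos -3.1°, sin -3.1°) = (0.9985, -0.05408) and n = (−sin -3.1°, cos -3.1°) = (0.05408, 0.9985). E is at the origin and H lies 50.7 along u from E, so H = 50.7·u = (50.63, -2.742). Tangency of A1 to both parallel lines with radius 11.9 puts Q and W at E ± 11.9·n: Q = (0.6435, 11.88), W = (-0.6435, -11.88). Equal radii place P and A the same way about H: P = H + 11.9·n = (51.27, 9.141), A = H − 11.9·n = (49.98, -14.62). Then |EA| = |A − E| = 52.08.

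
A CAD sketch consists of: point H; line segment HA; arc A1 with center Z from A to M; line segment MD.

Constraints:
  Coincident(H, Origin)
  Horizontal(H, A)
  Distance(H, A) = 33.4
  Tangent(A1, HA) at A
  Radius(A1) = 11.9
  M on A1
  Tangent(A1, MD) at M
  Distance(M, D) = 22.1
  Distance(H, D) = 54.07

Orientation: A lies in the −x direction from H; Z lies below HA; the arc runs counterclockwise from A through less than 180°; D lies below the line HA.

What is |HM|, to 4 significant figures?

47.28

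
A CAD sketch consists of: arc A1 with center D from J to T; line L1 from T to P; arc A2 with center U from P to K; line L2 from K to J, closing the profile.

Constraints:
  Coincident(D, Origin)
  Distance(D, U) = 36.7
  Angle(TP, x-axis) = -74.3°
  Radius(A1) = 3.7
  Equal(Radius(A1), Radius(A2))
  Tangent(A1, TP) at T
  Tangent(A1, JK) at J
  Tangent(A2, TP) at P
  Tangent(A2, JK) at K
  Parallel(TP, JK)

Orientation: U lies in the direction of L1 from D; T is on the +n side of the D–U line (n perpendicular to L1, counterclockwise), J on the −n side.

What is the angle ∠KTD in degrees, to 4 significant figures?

78.60°

Tangency of A1 to both parallel lines with radius 3.7 puts T and J at D ± 3.7·n: T = (3.562, 1.001), J = (-3.562, -1.001). Equal radii place P and K the same way about U: P = U + 3.7·n = (13.49, -34.33), K = U − 3.7·n = (6.369, -36.33). Then cos ∠KTD = TK·TD / (|TK||TD|), giving 78.60°.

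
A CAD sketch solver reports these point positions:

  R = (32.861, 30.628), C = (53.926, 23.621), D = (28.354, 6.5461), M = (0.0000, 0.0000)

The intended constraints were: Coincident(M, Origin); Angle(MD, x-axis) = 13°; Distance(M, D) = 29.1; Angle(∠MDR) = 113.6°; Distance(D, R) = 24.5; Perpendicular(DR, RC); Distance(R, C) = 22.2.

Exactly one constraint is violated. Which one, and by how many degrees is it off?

Perpendicular(DR, RC) — off by 7.80°.

M = (0.00, 0.00) ✓; MD at 13.00° ✓; |MD| = 29.10 ✓; ∠MDR = 113.6° ✓; |DR| = 24.50 ✓; ∠(DR, RC) = 97.80° ✗; |RC| = 22.20 ✓.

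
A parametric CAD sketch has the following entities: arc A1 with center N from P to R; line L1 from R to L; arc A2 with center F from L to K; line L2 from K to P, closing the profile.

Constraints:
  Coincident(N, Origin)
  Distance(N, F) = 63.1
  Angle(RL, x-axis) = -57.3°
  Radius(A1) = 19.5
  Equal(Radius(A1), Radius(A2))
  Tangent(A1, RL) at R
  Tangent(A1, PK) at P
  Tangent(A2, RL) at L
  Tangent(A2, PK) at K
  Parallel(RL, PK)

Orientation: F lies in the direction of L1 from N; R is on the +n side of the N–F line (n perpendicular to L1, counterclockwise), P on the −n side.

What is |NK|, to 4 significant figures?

66.04

The slot axis is L1's direction at -57.3°, so u = (cos -57.3°, sin -57.3°) = (0.5402, -0.8415) and n = (−sin -57.3°, cos -57.3°) = (0.8415, 0.5402). N is at the origin and F lies 63.1 along u from N, so F = 63.1·u = (34.09, -53.10). Tangency of A1 to both parallel lines with radius 19.5 puts R and P at N ± 19.5·n: R = (16.41, 10.53), P = (-16.41, -10.53). Equal radii place L and K the same way about F: L = F + 19.5·n = (50.50, -42.56), K = F − 19.5·n = (17.68, -63.63). Then |NK| = |K − N| = 66.04.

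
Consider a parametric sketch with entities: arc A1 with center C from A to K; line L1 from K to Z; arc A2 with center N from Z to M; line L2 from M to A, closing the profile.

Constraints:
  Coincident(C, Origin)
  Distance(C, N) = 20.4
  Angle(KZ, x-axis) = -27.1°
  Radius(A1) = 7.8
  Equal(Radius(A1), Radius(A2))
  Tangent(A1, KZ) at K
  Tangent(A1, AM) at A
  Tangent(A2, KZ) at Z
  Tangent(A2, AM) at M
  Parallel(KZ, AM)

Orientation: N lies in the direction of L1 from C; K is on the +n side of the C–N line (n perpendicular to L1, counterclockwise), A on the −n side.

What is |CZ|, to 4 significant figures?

21.84

The slot axis is L1's direction at -27.1°, so u = (cos -27.1°, sin -27.1°) = (0.8902, -0.4555) and n = (−sin -27.1°, cos -27.1°) = (0.4555, 0.8902). C is at the origin and N lies 20.4 along u from C, so N = 20.4·u = (18.16, -9.293). Tangency of A1 to both parallel lines with radius 7.8 puts K and A at C ± 7.8·n: K = (3.553, 6.944), A = (-3.553, -6.944). Equal radii place Z and M the same way about N: Z = N + 7.8·n = (21.71, -2.349), M = N − 7.8·n = (14.61, -16.24). Then |CZ| = |Z − C| = 21.84.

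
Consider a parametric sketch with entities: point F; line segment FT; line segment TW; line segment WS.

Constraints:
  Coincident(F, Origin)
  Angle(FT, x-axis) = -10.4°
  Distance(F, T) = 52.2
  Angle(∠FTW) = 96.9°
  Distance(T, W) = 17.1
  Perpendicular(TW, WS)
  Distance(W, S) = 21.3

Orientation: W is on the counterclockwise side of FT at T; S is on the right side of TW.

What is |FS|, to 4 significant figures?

76.77

F is at the origin; FT runs at -10.4° with length 52.2, so T = 52.2·(cos -10.4°, sin -10.4°) = (51.34, -9.423). ∠FTW = 96.9°, so TW runs at -10.4° + (180° − 96.9°) = 72.70° from the x-axis; with |TW| = 17.1, W = T + 17.1·(cos 72.70°, sin 72.70°) = (56.43, 6.903). TW is perpendicular to WS; with |WS| = 21.3 on the right of TW, S = W + 21.3·(0.9548, -0.2974) = (76.76, 0.5692). Then |FS| = |S − F| = 76.77.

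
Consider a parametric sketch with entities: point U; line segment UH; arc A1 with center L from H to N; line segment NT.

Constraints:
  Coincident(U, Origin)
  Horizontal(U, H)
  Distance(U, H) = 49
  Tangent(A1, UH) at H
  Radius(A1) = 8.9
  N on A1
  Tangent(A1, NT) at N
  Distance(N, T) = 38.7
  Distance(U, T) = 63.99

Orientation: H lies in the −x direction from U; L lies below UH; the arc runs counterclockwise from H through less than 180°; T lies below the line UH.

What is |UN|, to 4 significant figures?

58.53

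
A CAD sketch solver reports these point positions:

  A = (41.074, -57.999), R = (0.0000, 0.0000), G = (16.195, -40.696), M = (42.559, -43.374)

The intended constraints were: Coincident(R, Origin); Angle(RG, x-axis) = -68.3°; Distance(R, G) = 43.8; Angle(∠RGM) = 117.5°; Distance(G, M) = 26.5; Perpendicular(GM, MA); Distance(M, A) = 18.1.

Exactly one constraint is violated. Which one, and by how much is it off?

Distance(M, A) = 18.1 — off by 3.40.

R = (0.00, 0.00) ✓; RG at -68.30° ✓; |RG| = 43.80 ✓; ∠RGM = 117.5° ✓; |GM| = 26.50 ✓; ∠(GM, MA) = 90.00° ✓; |MA| = 14.70 ✗.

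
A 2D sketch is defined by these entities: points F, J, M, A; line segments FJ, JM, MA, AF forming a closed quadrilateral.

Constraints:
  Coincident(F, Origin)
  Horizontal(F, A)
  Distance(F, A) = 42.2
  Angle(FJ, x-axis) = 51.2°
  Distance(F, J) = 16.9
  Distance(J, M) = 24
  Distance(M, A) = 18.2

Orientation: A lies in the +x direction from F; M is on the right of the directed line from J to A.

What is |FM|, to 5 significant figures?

25.731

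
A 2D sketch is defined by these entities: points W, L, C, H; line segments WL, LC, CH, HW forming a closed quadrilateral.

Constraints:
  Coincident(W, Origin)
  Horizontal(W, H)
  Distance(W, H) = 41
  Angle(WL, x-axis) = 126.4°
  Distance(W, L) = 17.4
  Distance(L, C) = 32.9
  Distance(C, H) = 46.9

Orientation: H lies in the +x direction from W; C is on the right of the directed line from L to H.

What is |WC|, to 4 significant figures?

18.07

Checks: W = (0.00, 0.00) ✓; |LC| = 32.90 ✓; |CH| = 46.90 ✓.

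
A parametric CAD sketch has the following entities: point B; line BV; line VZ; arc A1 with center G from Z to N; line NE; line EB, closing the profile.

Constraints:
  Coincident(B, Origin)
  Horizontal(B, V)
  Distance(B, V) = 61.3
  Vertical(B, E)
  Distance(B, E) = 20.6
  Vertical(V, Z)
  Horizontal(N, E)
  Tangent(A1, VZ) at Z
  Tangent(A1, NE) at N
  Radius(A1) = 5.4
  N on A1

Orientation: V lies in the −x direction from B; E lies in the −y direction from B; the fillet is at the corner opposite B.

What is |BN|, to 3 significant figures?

59.6

B is at the origin; B and V share the same y with |BV| = 61.3 and V on the −x side, so V = (-61.3, 0.00). B and E share the same x with |BE| = 20.6 and E on the −y side, so E = (0.00, -20.6). The virtual corner opposite B is at (-61.3, -20.6). The tangent condition forces GZ to be normal to VZ and tangency of A1 to NE means the radius GN is perpendicular to NE, with radius 5.4, so the center G sits 5.4 in from both sides at G = (-55.9, -15.2). That places the tangent points at Z = (-61.3, -15.2) on VZ and N = (-55.9, -20.6) on NE. Then |BN| = |N − B| = 59.6.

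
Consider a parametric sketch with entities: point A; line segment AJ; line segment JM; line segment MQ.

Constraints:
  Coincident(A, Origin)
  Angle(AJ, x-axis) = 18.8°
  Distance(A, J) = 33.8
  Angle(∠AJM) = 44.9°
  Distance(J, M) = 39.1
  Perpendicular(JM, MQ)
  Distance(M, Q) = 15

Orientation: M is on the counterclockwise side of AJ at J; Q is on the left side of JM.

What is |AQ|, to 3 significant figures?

17.6

A is at the origin; AJ runs at 18.8° with length 33.8, so J = 33.8·(cos 18.8°, sin 18.8°) = (32.0, 10.9). ∠AJM = 44.9°, so JM runs at 18.8° + (180° − 44.9°) = 154° from the x-axis; with |JM| = 39.1, M = J + 39.1·(cos 154°, sin 154°) = (-3.12, 28.1). The perpendicularity gives MQ at right angles to JM; with |MQ| = 15.0 on the left of JM, Q = M + 15.0·(-0.440, -0.898) = (-9.72, 14.6). Then |AQ| = |Q − A| = 17.6.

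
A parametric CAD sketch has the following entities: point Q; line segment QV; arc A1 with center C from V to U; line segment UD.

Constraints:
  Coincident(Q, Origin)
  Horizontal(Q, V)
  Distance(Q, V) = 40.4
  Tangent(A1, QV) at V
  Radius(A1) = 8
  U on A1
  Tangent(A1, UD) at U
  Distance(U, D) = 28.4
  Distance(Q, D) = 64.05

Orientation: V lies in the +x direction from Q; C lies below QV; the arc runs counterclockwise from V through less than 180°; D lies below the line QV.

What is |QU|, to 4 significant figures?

37.17

Checks: |QV| = 40.40 ✓; |CU| = 8.000 ✓; ∠(CU, UD) = 90.00° ✓; |UD| = 28.40 ✓; |QD| = 64.05 ✓.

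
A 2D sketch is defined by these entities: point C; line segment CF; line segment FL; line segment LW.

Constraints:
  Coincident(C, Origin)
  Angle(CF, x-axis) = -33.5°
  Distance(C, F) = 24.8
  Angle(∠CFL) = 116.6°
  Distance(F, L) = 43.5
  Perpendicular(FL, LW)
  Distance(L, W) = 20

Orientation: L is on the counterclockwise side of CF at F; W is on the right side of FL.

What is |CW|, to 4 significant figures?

69.00

C is at the origin; CF runs at -33.5° with length 24.8, so F = 24.8·(cos -33.5°, sin -33.5°) = (20.68, -13.69). ∠CFL = 116.6°, so FL runs at -33.5° + (180° − 116.6°) = 29.90° from the x-axis; with |FL| = 43.5, L = F + 43.5·(cos 29.90°, sin 29.90°) = (58.39, 7.996). FL is perpendicular to LW; with |LW| = 20.0 on the right of FL, W = L + 20.0·(0.4985, -0.8669) = (68.36, -9.342). Then |CW| = |W − C| = 69.00.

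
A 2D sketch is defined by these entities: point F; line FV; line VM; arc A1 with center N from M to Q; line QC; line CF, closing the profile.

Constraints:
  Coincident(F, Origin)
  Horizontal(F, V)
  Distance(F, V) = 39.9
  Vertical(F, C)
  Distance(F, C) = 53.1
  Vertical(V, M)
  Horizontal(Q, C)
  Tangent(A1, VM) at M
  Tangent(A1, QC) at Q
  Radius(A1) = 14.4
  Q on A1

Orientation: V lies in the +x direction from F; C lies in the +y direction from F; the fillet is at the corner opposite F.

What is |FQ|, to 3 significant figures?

58.9

F is at the origin; F and V share the same y with |FV| = 39.9 and V on the +x side, so V = (39.9, 0.00). FC is vertical with |FC| = 53.1 and C on the +y side, so C = (0.00, 53.1). The virtual corner opposite F is at (39.9, 53.1). A1 meets VM tangentially, so NM is at right angles to VM and the tangent condition forces NQ to be normal to QC, with radius 14.4, so the center N sits 14.4 in from both sides at N = (25.5, 38.7). That places the tangent points at M = (39.9, 38.7) on VM and Q = (25.5, 53.1) on QC. Then |FQ| = |Q − F| = 58.9.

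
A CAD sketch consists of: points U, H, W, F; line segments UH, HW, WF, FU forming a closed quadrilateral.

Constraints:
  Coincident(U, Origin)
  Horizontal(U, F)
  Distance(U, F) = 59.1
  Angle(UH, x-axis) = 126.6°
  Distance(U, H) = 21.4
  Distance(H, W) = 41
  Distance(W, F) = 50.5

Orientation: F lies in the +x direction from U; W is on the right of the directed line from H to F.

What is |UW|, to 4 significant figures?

19.60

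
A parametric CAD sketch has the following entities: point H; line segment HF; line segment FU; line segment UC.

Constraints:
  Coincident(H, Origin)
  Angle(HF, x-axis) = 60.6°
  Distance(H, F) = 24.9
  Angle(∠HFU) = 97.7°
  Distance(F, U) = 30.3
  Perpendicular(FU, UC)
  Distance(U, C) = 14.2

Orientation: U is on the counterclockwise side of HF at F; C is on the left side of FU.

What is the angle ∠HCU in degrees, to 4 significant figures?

107.3°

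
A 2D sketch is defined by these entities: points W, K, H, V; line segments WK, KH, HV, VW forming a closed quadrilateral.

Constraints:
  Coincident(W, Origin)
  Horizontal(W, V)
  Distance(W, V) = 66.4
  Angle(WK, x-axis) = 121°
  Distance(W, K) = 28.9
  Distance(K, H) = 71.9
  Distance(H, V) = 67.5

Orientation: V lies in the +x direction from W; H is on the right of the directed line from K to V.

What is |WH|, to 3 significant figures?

43.5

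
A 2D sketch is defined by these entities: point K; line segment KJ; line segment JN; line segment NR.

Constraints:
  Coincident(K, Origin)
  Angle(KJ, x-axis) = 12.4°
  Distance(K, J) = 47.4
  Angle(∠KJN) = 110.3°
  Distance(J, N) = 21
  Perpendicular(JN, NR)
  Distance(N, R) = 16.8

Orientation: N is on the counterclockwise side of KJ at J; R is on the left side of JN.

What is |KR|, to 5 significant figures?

46.551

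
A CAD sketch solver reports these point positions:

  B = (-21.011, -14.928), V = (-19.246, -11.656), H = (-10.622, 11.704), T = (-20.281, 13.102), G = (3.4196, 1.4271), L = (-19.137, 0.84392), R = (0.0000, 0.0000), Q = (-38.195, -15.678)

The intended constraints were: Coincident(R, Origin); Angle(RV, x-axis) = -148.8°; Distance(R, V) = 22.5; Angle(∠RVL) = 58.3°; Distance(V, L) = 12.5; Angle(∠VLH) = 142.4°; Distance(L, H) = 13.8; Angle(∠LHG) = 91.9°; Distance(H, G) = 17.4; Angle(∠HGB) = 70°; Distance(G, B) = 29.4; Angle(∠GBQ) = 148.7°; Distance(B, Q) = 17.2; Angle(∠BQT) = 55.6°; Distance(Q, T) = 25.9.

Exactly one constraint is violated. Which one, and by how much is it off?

Distance(Q, T) = 25.9 — off by 8.00.

R = (0.00, 0.00) ✓; RV at -148.8° ✓; |RV| = 22.50 ✓; ∠RVL = 58.30° ✓; |VL| = 12.50 ✓; ∠VLH = 142.4° ✓; |LH| = 13.80 ✓; ∠LHG = 91.90° ✓; |HG| = 17.40 ✓; ∠HGB = 70.00° ✓; |GB| = 29.40 ✓; ∠GBQ = 148.7° ✓; |BQ| = 17.20 ✓; ∠BQT = 55.60° ✓; |QT| = 33.90 ✗.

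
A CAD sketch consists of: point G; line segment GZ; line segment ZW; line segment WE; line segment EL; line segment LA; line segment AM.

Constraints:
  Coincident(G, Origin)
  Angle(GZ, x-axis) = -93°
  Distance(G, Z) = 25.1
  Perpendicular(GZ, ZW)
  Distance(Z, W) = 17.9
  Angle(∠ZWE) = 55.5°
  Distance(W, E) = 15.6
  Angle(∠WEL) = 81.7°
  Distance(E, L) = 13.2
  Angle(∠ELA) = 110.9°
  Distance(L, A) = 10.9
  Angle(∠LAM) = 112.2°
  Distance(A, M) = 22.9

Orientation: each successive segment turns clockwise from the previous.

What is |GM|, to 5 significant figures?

41.022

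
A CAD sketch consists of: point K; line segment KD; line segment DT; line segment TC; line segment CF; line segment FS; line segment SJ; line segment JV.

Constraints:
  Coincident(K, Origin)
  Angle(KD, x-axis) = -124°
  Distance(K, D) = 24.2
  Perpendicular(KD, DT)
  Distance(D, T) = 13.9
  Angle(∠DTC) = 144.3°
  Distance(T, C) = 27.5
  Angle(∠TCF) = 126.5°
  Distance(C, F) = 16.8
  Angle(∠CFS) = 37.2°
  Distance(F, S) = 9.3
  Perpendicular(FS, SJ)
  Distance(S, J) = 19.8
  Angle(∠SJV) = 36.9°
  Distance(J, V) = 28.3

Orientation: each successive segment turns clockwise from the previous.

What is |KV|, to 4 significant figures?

42.30

K is at the origin; KD runs at -124.0° with length 24.2, so D = (-13.53, -20.06). KD is perpendicular to DT, so DT runs at 146.0°; with |DT| = 13.9, T = (-25.06, -12.29). ∠DTC = 144.3° gives TC at 110.3° from the x-axis; with |TC| = 27.5, C = (-34.60, 13.50). ∠TCF = 126.5° gives CF at 56.80° from the x-axis; with |CF| = 16.8, F = (-25.40, 27.56). ∠CFS = 37.2° gives FS at -86.00° from the x-axis; with |FS| = 9.3, S = (-24.75, 18.28). The perpendicularity gives SJ at right angles to FS, so SJ runs at -176.0°; with |SJ| = 19.8, J = (-44.50, 16.90). ∠SJV = 36.9° gives JV at 40.90° from the x-axis; with |JV| = 28.3, V = (-23.11, 35.43). Then |KV| = |V − K| = 42.30.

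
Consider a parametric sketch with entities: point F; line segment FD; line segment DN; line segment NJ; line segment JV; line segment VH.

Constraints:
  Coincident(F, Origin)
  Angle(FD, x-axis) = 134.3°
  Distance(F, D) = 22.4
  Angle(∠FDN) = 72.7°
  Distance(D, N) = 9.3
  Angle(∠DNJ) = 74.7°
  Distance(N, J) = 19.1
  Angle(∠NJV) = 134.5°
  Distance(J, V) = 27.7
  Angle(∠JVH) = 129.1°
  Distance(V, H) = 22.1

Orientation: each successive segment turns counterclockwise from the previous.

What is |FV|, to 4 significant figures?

28.60

F is at the origin; FD runs at 134.3° with length 22.4, so D = (-15.64, 16.03). ∠FDN = 72.7° gives DN at -118.4° from the x-axis; with |DN| = 9.3, N = (-20.07, 7.851). ∠DNJ = 74.7° gives NJ at -13.10° from the x-axis; with |NJ| = 19.1, J = (-1.465, 3.522). ∠NJV = 134.5° gives JV at 32.40° from the x-axis; with |JV| = 27.7, V = (21.92, 18.36). Then |FV| = |V − F| = 28.60.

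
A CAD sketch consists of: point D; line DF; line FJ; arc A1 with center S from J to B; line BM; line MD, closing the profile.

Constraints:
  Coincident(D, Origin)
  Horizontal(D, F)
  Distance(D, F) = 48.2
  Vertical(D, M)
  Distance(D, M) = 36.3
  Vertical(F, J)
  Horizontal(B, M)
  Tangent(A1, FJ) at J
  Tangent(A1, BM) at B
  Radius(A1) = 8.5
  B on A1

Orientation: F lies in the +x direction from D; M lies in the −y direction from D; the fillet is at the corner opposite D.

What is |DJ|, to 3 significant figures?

55.6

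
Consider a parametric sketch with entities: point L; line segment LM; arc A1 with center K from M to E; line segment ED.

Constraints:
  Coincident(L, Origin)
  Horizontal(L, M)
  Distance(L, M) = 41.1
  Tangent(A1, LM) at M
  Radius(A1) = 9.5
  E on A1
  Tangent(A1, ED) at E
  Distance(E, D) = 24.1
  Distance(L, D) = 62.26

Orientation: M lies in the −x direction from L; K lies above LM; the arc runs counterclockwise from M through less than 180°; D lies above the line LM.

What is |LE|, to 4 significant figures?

38.68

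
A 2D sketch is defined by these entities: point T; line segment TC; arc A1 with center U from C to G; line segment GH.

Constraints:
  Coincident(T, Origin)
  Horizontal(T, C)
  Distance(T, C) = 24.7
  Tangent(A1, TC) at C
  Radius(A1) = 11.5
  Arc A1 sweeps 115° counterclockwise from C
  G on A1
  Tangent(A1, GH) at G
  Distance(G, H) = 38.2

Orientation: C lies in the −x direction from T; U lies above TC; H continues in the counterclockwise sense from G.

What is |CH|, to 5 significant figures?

51.301

T is at the origin; TC is horizontal with |TC| = 24.7 and C on the −x side, so C = (-24.700, 0.0000). A1 meets TC tangentially, so UC is at right angles to TC, so U = C + (0, 11.5) = (-24.700, 11.500). On A1, C sits at bearing -90° from U; a 115° counterclockwise sweep puts G at bearing 25°, so G = U + 11.5·(cos 25°, sin 25°) = (-14.277, 16.360). Since A1 is tangent to GH there, UG ⟂ GH, so GH runs along (−sin 25°, cos 25°); with |GH| = 38.2, H = (-30.421, 50.981). Then |CH| = |H − C| = 51.301.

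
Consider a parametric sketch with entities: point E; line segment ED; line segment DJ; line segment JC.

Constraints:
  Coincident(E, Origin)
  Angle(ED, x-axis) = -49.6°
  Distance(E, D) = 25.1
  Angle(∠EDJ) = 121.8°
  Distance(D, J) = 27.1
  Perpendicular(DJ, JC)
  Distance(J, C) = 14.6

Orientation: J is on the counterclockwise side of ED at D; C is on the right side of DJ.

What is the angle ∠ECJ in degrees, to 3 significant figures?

48.3°

E is at the origin; ED runs at -49.6° with length 25.1, so D = 25.1·(cos -49.6°, sin -49.6°) = (16.3, -19.1). ∠EDJ = 121.8°, so DJ runs at -49.6° + (180° − 121.8°) = 8.60° from the x-axis; with |DJ| = 27.1, J = D + 27.1·(cos 8.60°, sin 8.60°) = (43.1, -15.1). DJ ⟂ JC; with |JC| = 14.6 on the right of DJ, C = J + 14.6·(0.150, -0.989) = (45.2, -29.5). Then cos ∠ECJ = CE·CJ / (|CE||CJ|), giving 48.3°.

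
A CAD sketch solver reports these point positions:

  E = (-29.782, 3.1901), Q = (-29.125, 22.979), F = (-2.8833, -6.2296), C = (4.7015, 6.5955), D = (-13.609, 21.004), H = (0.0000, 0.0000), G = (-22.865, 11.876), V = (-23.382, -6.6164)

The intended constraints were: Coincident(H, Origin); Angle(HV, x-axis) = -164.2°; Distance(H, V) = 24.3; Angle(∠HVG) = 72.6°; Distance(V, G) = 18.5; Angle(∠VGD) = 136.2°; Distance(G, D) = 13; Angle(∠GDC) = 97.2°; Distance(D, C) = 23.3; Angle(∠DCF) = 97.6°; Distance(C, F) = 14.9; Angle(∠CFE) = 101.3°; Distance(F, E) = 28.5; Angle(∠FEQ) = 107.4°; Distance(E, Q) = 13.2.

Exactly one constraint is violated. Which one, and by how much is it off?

Distance(E, Q) = 13.2 — off by 6.60.

H = (0.00, 0.00) ✓; HV at -164.2° ✓; |HV| = 24.30 ✓; ∠HVG = 72.60° ✓; |VG| = 18.50 ✓; ∠VGD = 136.2° ✓; |GD| = 13.00 ✓; ∠GDC = 97.20° ✓; |DC| = 23.30 ✓; ∠DCF = 97.60° ✓; |CF| = 14.90 ✓; ∠CFE = 101.3° ✓; |FE| = 28.50 ✓; ∠FEQ = 107.4° ✓; |EQ| = 19.80 ✗.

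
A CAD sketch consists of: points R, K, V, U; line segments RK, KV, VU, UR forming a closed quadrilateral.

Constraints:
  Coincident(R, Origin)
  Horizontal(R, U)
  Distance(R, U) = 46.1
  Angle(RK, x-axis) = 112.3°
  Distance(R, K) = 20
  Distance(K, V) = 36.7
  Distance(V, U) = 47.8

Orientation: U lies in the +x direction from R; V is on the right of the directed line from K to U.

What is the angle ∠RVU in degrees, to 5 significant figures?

73.940°

Checks: |KV| = 36.70 ✓; |VU| = 47.80 ✓.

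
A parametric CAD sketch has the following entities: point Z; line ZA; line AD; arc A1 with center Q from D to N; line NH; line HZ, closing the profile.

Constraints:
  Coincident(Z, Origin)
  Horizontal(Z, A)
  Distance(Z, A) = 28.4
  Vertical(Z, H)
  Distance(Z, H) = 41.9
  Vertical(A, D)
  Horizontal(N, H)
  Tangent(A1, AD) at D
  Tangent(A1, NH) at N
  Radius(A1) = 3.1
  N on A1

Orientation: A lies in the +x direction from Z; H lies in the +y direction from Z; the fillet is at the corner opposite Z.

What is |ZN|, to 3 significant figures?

48.9

The virtual corner opposite Z is at (28.4, 41.9). A1 meets AD tangentially, so QD is at right angles to AD and A1 meets NH tangentially, so QN is at right angles to NH, with radius 3.1, so the center Q sits 3.1 in from both sides at Q = (25.3, 38.8). That places the tangent points at D = (28.4, 38.8) on AD and N = (25.3, 41.9) on NH. Then |ZN| = |N − Z| = 48.9.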